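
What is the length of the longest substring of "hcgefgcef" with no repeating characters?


Input: "hcgefgcef"
Sliding window (track last position of each char):
  Position 0 ('h'): window [0,0] length 1 -- new best
  Position 1 ('c'): window [0,1] length 2 -- new best
  Position 2 ('g'): window [0,2] length 3 -- new best
  Position 3 ('e'): window [0,3] length 4 -- new best
  Position 4 ('f'): window [0,4] length 5 -- new best
  Position 5 ('g'): repeat (last at 2), move window start to 3
  Position 5 ('g'): window [3,5] length 3
  Position 6 ('c'): window [3,6] length 4
  Position 7 ('e'): repeat (last at 3), move window start to 4
  Position 7 ('e'): window [4,7] length 4
  Position 8 ('f'): repeat (last at 4), move window start to 5
  Position 8 ('f'): window [5,8] length 4
Longest substring with no repeats: "hcgef" with length 5

5


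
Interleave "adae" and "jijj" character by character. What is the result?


Interleaving "adae" and "jijj":
  Position 0: 'a' from first, 'j' from second => "aj"
  Position 1: 'd' from first, 'i' from second => "di"
  Position 2: 'a' from first, 'j' from second => "aj"
  Position 3: 'e' from first, 'j' from second => "ej"
Result: ajdiajej

ajdiajej


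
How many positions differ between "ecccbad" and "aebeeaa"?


Comparing "ecccbad" and "aebeeaa" position by position:
  Position 0: 'e' vs 'a' => DIFFER
  Position 1: 'c' vs 'e' => DIFFER
  Position 2: 'c' vs 'b' => DIFFER
  Position 3: 'c' vs 'e' => DIFFER
  Position 4: 'b' vs 'e' => DIFFER
  Position 5: 'a' vs 'a' => same
  Position 6: 'd' vs 'a' => DIFFER
Positions that differ: 6

6


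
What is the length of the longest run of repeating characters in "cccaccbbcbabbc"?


Input: "cccaccbbcbabbc"
Scanning for longest run:
  Position 1 ('c'): continues run of 'c', length=2
  Position 2 ('c'): continues run of 'c', length=3
  Position 3 ('a'): new char, reset run to 1
  Position 4 ('c'): new char, reset run to 1
  Position 5 ('c'): continues run of 'c', length=2
  Position 6 ('b'): new char, reset run to 1
  Position 7 ('b'): continues run of 'b', length=2
  Position 8 ('c'): new char, reset run to 1
  Position 9 ('b'): new char, reset run to 1
  Position 10 ('a'): new char, reset run to 1
  Position 11 ('b'): new char, reset run to 1
  Position 12 ('b'): continues run of 'b', length=2
  Position 13 ('c'): new char, reset run to 1
Longest run: 'c' with length 3

3


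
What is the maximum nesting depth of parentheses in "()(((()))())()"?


Input: "()(((()))())()"
Tracking depth:
  Position 0 '(': depth becomes 1
  Position 1 ')': depth becomes 0
  Position 2 '(': depth becomes 1
  Position 3 '(': depth becomes 2
  Position 4 '(': depth becomes 3
  Position 5 '(': depth becomes 4
  Position 6 ')': depth becomes 3
  Position 7 ')': depth becomes 2
  Position 8 ')': depth becomes 1
  Position 9 '(': depth becomes 2
  Position 10 ')': depth becomes 1
  Position 11 ')': depth becomes 0
  Position 12 '(': depth becomes 1
  Position 13 ')': depth becomes 0
Maximum depth reached: 4

4


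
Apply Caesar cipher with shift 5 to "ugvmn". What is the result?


Caesar cipher: shift "ugvmn" by 5
  'u' (pos 20) + 5 = pos 25 = 'z'
  'g' (pos 6) + 5 = pos 11 = 'l'
  'v' (pos 21) + 5 = pos 0 = 'a'
  'm' (pos 12) + 5 = pos 17 = 'r'
  'n' (pos 13) + 5 = pos 18 = 's'
Result: zlars

zlars


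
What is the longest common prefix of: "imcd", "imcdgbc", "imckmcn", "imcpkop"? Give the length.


Words: imcd, imcdgbc, imckmcn, imcpkop
  Position 0: all 'i' => match
  Position 1: all 'm' => match
  Position 2: all 'c' => match
  Position 3: ('d', 'd', 'k', 'p') => mismatch, stop
LCP = "imc" (length 3)

3


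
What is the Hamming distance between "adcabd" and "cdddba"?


Comparing "adcabd" and "cdddba" position by position:
  Position 0: 'a' vs 'c' => differ
  Position 1: 'd' vs 'd' => same
  Position 2: 'c' vs 'd' => differ
  Position 3: 'a' vs 'd' => differ
  Position 4: 'b' vs 'b' => same
  Position 5: 'd' vs 'a' => differ
Total differences (Hamming distance): 4

4


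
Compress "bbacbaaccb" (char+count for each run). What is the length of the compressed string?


Input: bbacbaaccb
Runs:
  'b' x 2 => "b2"
  'a' x 1 => "a1"
  'c' x 1 => "c1"
  'b' x 1 => "b1"
  'a' x 2 => "a2"
  'c' x 2 => "c2"
  'b' x 1 => "b1"
Compressed: "b2a1c1b1a2c2b1"
Compressed length: 14

14


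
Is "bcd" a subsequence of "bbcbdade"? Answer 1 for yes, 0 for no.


Check if "bcd" is a subsequence of "bbcbdade"
Greedy scan:
  Position 0 ('b'): matches sub[0] = 'b'
  Position 1 ('b'): no match needed
  Position 2 ('c'): matches sub[1] = 'c'
  Position 3 ('b'): no match needed
  Position 4 ('d'): matches sub[2] = 'd'
  Position 5 ('a'): no match needed
  Position 6 ('d'): no match needed
  Position 7 ('e'): no match needed
All 3 characters matched => is a subsequence

1


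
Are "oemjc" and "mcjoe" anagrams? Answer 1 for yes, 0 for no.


Strings: "oemjc", "mcjoe"
Sorted first:  cejmo
Sorted second: cejmo
Sorted forms match => anagrams

1


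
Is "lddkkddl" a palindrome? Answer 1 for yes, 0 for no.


Input: lddkkddl
Reversed: lddkkddl
  Compare pos 0 ('l') with pos 7 ('l'): match
  Compare pos 1 ('d') with pos 6 ('d'): match
  Compare pos 2 ('d') with pos 5 ('d'): match
  Compare pos 3 ('k') with pos 4 ('k'): match
Result: palindrome

1


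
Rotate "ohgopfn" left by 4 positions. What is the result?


Input: "ohgopfn", rotate left by 4
First 4 characters: "ohgo"
Remaining characters: "pfn"
Concatenate remaining + first: "pfn" + "ohgo" = "pfnohgo"

pfnohgo


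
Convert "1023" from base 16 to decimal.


Input: "1023" in base 16
Positional expansion:
  Digit '1' (value 1) x 16^3 = 4096
  Digit '0' (value 0) x 16^2 = 0
  Digit '2' (value 2) x 16^1 = 32
  Digit '3' (value 3) x 16^0 = 3
Sum = 4131

4131


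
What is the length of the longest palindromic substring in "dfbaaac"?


Input: "dfbaaac"
Checking substrings for palindromes:
  [3:6] "aaa" (len 3) => palindrome
  [3:5] "aa" (len 2) => palindrome
  [4:6] "aa" (len 2) => palindrome
Longest palindromic substring: "aaa" with length 3

3


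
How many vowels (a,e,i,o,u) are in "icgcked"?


Input: icgcked
Checking each character:
  'i' at position 0: vowel (running total: 1)
  'c' at position 1: consonant
  'g' at position 2: consonant
  'c' at position 3: consonant
  'k' at position 4: consonant
  'e' at position 5: vowel (running total: 2)
  'd' at position 6: consonant
Total vowels: 2

2


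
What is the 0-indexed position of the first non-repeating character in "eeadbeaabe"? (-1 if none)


Input: eeadbeaabe
Character frequencies:
  'a': 3
  'b': 2
  'd': 1
  'e': 4
Scanning left to right for freq == 1:
  Position 0 ('e'): freq=4, skip
  Position 1 ('e'): freq=4, skip
  Position 2 ('a'): freq=3, skip
  Position 3 ('d'): unique! => answer = 3

3


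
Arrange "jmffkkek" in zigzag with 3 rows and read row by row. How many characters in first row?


Zigzag "jmffkkek" into 3 rows:
Placing characters:
  'j' => row 0
  'm' => row 1
  'f' => row 2
  'f' => row 1
  'k' => row 0
  'k' => row 1
  'e' => row 2
  'k' => row 1
Rows:
  Row 0: "jk"
  Row 1: "mfkk"
  Row 2: "fe"
First row length: 2

2


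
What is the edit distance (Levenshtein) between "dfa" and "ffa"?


Computing edit distance: "dfa" -> "ffa"
DP table:
           f    f    a
      0    1    2    3
  d   1    1    2    3
  f   2    1    1    2
  a   3    2    2    1
Edit distance = dp[3][3] = 1

1


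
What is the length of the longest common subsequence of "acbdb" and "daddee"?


LCS of "acbdb" and "daddee"
DP table:
           d    a    d    d    e    e
      0    0    0    0    0    0    0
  a   0    0    1    1    1    1    1
  c   0    0    1    1    1    1    1
  b   0    0    1    1    1    1    1
  d   0    1    1    2    2    2    2
  b   0    1    1    2    2    2    2
LCS length = dp[5][6] = 2

2


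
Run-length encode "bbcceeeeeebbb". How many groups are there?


Input: bbcceeeeeebbb
Scanning for consecutive runs:
  Group 1: 'b' x 2 (positions 0-1)
  Group 2: 'c' x 2 (positions 2-3)
  Group 3: 'e' x 6 (positions 4-9)
  Group 4: 'b' x 3 (positions 10-12)
Total groups: 4

4


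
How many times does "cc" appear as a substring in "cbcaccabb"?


Searching for "cc" in "cbcaccabb"
Scanning each position:
  Position 0: "cb" => no
  Position 1: "bc" => no
  Position 2: "ca" => no
  Position 3: "ac" => no
  Position 4: "cc" => MATCH
  Position 5: "ca" => no
  Position 6: "ab" => no
  Position 7: "bb" => no
Total occurrences: 1

1


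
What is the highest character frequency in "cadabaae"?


Input: cadabaae
Character counts:
  'a': 4
  'b': 1
  'c': 1
  'd': 1
  'e': 1
Maximum frequency: 4

4


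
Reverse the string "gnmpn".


Input: gnmpn
Reading characters right to left:
  Position 4: 'n'
  Position 3: 'p'
  Position 2: 'm'
  Position 1: 'n'
  Position 0: 'g'
Reversed: npmng

npmng


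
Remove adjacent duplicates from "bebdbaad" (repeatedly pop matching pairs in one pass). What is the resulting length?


Input: bebdbaad
Stack-based adjacent duplicate removal:
  Read 'b': push. Stack: b
  Read 'e': push. Stack: be
  Read 'b': push. Stack: beb
  Read 'd': push. Stack: bebd
  Read 'b': push. Stack: bebdb
  Read 'a': push. Stack: bebdba
  Read 'a': matches stack top 'a' => pop. Stack: bebdb
  Read 'd': push. Stack: bebdbd
Final stack: "bebdbd" (length 6)

6


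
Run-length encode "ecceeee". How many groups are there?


Input: ecceeee
Scanning for consecutive runs:
  Group 1: 'e' x 1 (positions 0-0)
  Group 2: 'c' x 2 (positions 1-2)
  Group 3: 'e' x 4 (positions 3-6)
Total groups: 3

3


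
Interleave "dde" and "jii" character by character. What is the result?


Interleaving "dde" and "jii":
  Position 0: 'd' from first, 'j' from second => "dj"
  Position 1: 'd' from first, 'i' from second => "di"
  Position 2: 'e' from first, 'i' from second => "ei"
Result: djdiei

djdiei


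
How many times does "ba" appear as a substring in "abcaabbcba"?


Searching for "ba" in "abcaabbcba"
Scanning each position:
  Position 0: "ab" => no
  Position 1: "bc" => no
  Position 2: "ca" => no
  Position 3: "aa" => no
  Position 4: "ab" => no
  Position 5: "bb" => no
  Position 6: "bc" => no
  Position 7: "cb" => no
  Position 8: "ba" => MATCH
Total occurrences: 1

1


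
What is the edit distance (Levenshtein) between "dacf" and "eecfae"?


Computing edit distance: "dacf" -> "eecfae"
DP table:
           e    e    c    f    a    e
      0    1    2    3    4    5    6
  d   1    1    2    3    4    5    6
  a   2    2    2    3    4    4    5
  c   3    3    3    2    3    4    5
  f   4    4    4    3    2    3    4
Edit distance = dp[4][6] = 4

4


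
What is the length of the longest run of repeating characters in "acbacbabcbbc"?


Input: "acbacbabcbbc"
Scanning for longest run:
  Position 1 ('c'): new char, reset run to 1
  Position 2 ('b'): new char, reset run to 1
  Position 3 ('a'): new char, reset run to 1
  Position 4 ('c'): new char, reset run to 1
  Position 5 ('b'): new char, reset run to 1
  Position 6 ('a'): new char, reset run to 1
  Position 7 ('b'): new char, reset run to 1
  Position 8 ('c'): new char, reset run to 1
  Position 9 ('b'): new char, reset run to 1
  Position 10 ('b'): continues run of 'b', length=2
  Position 11 ('c'): new char, reset run to 1
Longest run: 'b' with length 2

2


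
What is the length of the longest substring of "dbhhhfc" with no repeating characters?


Input: "dbhhhfc"
Sliding window (track last position of each char):
  Position 0 ('d'): window [0,0] length 1 -- new best
  Position 1 ('b'): window [0,1] length 2 -- new best
  Position 2 ('h'): window [0,2] length 3 -- new best
  Position 3 ('h'): repeat (last at 2), move window start to 3
  Position 3 ('h'): window [3,3] length 1
  Position 4 ('h'): repeat (last at 3), move window start to 4
  Position 4 ('h'): window [4,4] length 1
  Position 5 ('f'): window [4,5] length 2
  Position 6 ('c'): window [4,6] length 3
Longest substring with no repeats: "dbh" with length 3

3


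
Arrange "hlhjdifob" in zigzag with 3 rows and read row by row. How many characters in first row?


Zigzag "hlhjdifob" into 3 rows:
Placing characters:
  'h' => row 0
  'l' => row 1
  'h' => row 2
  'j' => row 1
  'd' => row 0
  'i' => row 1
  'f' => row 2
  'o' => row 1
  'b' => row 0
Rows:
  Row 0: "hdb"
  Row 1: "ljio"
  Row 2: "hf"
First row length: 3

3


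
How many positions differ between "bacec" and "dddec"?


Comparing "bacec" and "dddec" position by position:
  Position 0: 'b' vs 'd' => DIFFER
  Position 1: 'a' vs 'd' => DIFFER
  Position 2: 'c' vs 'd' => DIFFER
  Position 3: 'e' vs 'e' => same
  Position 4: 'c' vs 'c' => same
Positions that differ: 3

3


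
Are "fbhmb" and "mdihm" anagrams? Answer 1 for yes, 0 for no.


Strings: "fbhmb", "mdihm"
Sorted first:  bbfhm
Sorted second: dhimm
Differ at position 0: 'b' vs 'd' => not anagrams

0


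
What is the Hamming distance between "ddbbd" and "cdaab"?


Comparing "ddbbd" and "cdaab" position by position:
  Position 0: 'd' vs 'c' => differ
  Position 1: 'd' vs 'd' => same
  Position 2: 'b' vs 'a' => differ
  Position 3: 'b' vs 'a' => differ
  Position 4: 'd' vs 'b' => differ
Total differences (Hamming distance): 4

4


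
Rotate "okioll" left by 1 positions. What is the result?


Input: "okioll", rotate left by 1
First 1 characters: "o"
Remaining characters: "kioll"
Concatenate remaining + first: "kioll" + "o" = "kiollo"

kiollo


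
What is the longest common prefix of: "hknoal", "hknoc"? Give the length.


Words: hknoal, hknoc
  Position 0: all 'h' => match
  Position 1: all 'k' => match
  Position 2: all 'n' => match
  Position 3: all 'o' => match
  Position 4: ('a', 'c') => mismatch, stop
LCP = "hkno" (length 4)

4


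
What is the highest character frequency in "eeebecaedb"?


Input: eeebecaedb
Character counts:
  'a': 1
  'b': 2
  'c': 1
  'd': 1
  'e': 5
Maximum frequency: 5

5


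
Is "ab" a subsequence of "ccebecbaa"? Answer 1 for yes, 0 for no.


Check if "ab" is a subsequence of "ccebecbaa"
Greedy scan:
  Position 0 ('c'): no match needed
  Position 1 ('c'): no match needed
  Position 2 ('e'): no match needed
  Position 3 ('b'): no match needed
  Position 4 ('e'): no match needed
  Position 5 ('c'): no match needed
  Position 6 ('b'): no match needed
  Position 7 ('a'): matches sub[0] = 'a'
  Position 8 ('a'): no match needed
Only matched 1/2 characters => not a subsequence

0


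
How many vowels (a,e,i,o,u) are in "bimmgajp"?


Input: bimmgajp
Checking each character:
  'b' at position 0: consonant
  'i' at position 1: vowel (running total: 1)
  'm' at position 2: consonant
  'm' at position 3: consonant
  'g' at position 4: consonant
  'a' at position 5: vowel (running total: 2)
  'j' at position 6: consonant
  'p' at position 7: consonant
Total vowels: 2

2


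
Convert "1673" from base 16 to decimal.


Input: "1673" in base 16
Positional expansion:
  Digit '1' (value 1) x 16^3 = 4096
  Digit '6' (value 6) x 16^2 = 1536
  Digit '7' (value 7) x 16^1 = 112
  Digit '3' (value 3) x 16^0 = 3
Sum = 5747

5747


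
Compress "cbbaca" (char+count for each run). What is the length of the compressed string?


Input: cbbaca
Runs:
  'c' x 1 => "c1"
  'b' x 2 => "b2"
  'a' x 1 => "a1"
  'c' x 1 => "c1"
  'a' x 1 => "a1"
Compressed: "c1b2a1c1a1"
Compressed length: 10

10


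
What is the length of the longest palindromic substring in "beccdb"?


Input: "beccdb"
Checking substrings for palindromes:
  [2:4] "cc" (len 2) => palindrome
Longest palindromic substring: "cc" with length 2

2


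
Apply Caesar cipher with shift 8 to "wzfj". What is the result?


Caesar cipher: shift "wzfj" by 8
  'w' (pos 22) + 8 = pos 4 = 'e'
  'z' (pos 25) + 8 = pos 7 = 'h'
  'f' (pos 5) + 8 = pos 13 = 'n'
  'j' (pos 9) + 8 = pos 17 = 'r'
Result: ehnr

ehnr


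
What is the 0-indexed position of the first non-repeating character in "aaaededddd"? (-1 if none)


Input: aaaededddd
Character frequencies:
  'a': 3
  'd': 5
  'e': 2
Scanning left to right for freq == 1:
  Position 0 ('a'): freq=3, skip
  Position 1 ('a'): freq=3, skip
  Position 2 ('a'): freq=3, skip
  Position 3 ('e'): freq=2, skip
  Position 4 ('d'): freq=5, skip
  Position 5 ('e'): freq=2, skip
  Position 6 ('d'): freq=5, skip
  Position 7 ('d'): freq=5, skip
  Position 8 ('d'): freq=5, skip
  Position 9 ('d'): freq=5, skip
  No unique character found => answer = -1

-1


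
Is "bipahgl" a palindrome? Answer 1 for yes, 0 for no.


Input: bipahgl
Reversed: lghapib
  Compare pos 0 ('b') with pos 6 ('l'): MISMATCH
  Compare pos 1 ('i') with pos 5 ('g'): MISMATCH
  Compare pos 2 ('p') with pos 4 ('h'): MISMATCH
Result: not a palindrome

0


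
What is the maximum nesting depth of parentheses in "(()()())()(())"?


Input: "(()()())()(())"
Tracking depth:
  Position 0 '(': depth becomes 1
  Position 1 '(': depth becomes 2
  Position 2 ')': depth becomes 1
  Position 3 '(': depth becomes 2
  Position 4 ')': depth becomes 1
  Position 5 '(': depth becomes 2
  Position 6 ')': depth becomes 1
  Position 7 ')': depth becomes 0
  Position 8 '(': depth becomes 1
  Position 9 ')': depth becomes 0
  Position 10 '(': depth becomes 1
  Position 11 '(': depth becomes 2
  Position 12 ')': depth becomes 1
  Position 13 ')': depth becomes 0
Maximum depth reached: 2

2


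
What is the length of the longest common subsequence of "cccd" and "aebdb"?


LCS of "cccd" and "aebdb"
DP table:
           a    e    b    d    b
      0    0    0    0    0    0
  c   0    0    0    0    0    0
  c   0    0    0    0    0    0
  c   0    0    0    0    0    0
  d   0    0    0    0    1    1
LCS length = dp[4][5] = 1

1


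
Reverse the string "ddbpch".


Input: ddbpch
Reading characters right to left:
  Position 5: 'h'
  Position 4: 'c'
  Position 3: 'p'
  Position 2: 'b'
  Position 1: 'd'
  Position 0: 'd'
Reversed: hcpbdd

hcpbdd


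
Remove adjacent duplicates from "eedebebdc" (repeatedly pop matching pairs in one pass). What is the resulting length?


Input: eedebebdc
Stack-based adjacent duplicate removal:
  Read 'e': push. Stack: e
  Read 'e': matches stack top 'e' => pop. Stack: (empty)
  Read 'd': push. Stack: d
  Read 'e': push. Stack: de
  Read 'b': push. Stack: deb
  Read 'e': push. Stack: debe
  Read 'b': push. Stack: debeb
  Read 'd': push. Stack: debebd
  Read 'c': push. Stack: debebdc
Final stack: "debebdc" (length 7)

7


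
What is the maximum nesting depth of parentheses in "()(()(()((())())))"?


Input: "()(()(()((())())))"
Tracking depth:
  Position 0 '(': depth becomes 1
  Position 1 ')': depth becomes 0
  Position 2 '(': depth becomes 1
  Position 3 '(': depth becomes 2
  Position 4 ')': depth becomes 1
  Position 5 '(': depth becomes 2
  Position 6 '(': depth becomes 3
  Position 7 ')': depth becomes 2
  Position 8 '(': depth becomes 3
  Position 9 '(': depth becomes 4
  Position 10 '(': depth becomes 5
  Position 11 ')': depth becomes 4
  Position 12 ')': depth becomes 3
  Position 13 '(': depth becomes 4
  Position 14 ')': depth becomes 3
  Position 15 ')': depth becomes 2
  Position 16 ')': depth becomes 1
  Position 17 ')': depth becomes 0
Maximum depth reached: 5

5


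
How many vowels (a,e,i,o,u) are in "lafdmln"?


Input: lafdmln
Checking each character:
  'l' at position 0: consonant
  'a' at position 1: vowel (running total: 1)
  'f' at position 2: consonant
  'd' at position 3: consonant
  'm' at position 4: consonant
  'l' at position 5: consonant
  'n' at position 6: consonant
Total vowels: 1

1


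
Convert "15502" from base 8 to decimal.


Input: "15502" in base 8
Positional expansion:
  Digit '1' (value 1) x 8^4 = 4096
  Digit '5' (value 5) x 8^3 = 2560
  Digit '5' (value 5) x 8^2 = 320
  Digit '0' (value 0) x 8^1 = 0
  Digit '2' (value 2) x 8^0 = 2
Sum = 6978

6978


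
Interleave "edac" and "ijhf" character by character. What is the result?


Interleaving "edac" and "ijhf":
  Position 0: 'e' from first, 'i' from second => "ei"
  Position 1: 'd' from first, 'j' from second => "dj"
  Position 2: 'a' from first, 'h' from second => "ah"
  Position 3: 'c' from first, 'f' from second => "cf"
Result: eidjahcf

eidjahcf


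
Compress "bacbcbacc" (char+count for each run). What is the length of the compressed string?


Input: bacbcbacc
Runs:
  'b' x 1 => "b1"
  'a' x 1 => "a1"
  'c' x 1 => "c1"
  'b' x 1 => "b1"
  'c' x 1 => "c1"
  'b' x 1 => "b1"
  'a' x 1 => "a1"
  'c' x 2 => "c2"
Compressed: "b1a1c1b1c1b1a1c2"
Compressed length: 16

16


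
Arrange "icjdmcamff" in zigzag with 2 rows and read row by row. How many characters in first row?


Zigzag "icjdmcamff" into 2 rows:
Placing characters:
  'i' => row 0
  'c' => row 1
  'j' => row 0
  'd' => row 1
  'm' => row 0
  'c' => row 1
  'a' => row 0
  'm' => row 1
  'f' => row 0
  'f' => row 1
Rows:
  Row 0: "ijmaf"
  Row 1: "cdcmf"
First row length: 5

5


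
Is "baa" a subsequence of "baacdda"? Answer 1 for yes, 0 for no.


Check if "baa" is a subsequence of "baacdda"
Greedy scan:
  Position 0 ('b'): matches sub[0] = 'b'
  Position 1 ('a'): matches sub[1] = 'a'
  Position 2 ('a'): matches sub[2] = 'a'
  Position 3 ('c'): no match needed
  Position 4 ('d'): no match needed
  Position 5 ('d'): no match needed
  Position 6 ('a'): no match needed
All 3 characters matched => is a subsequence

1


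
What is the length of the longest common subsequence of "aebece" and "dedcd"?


LCS of "aebece" and "dedcd"
DP table:
           d    e    d    c    d
      0    0    0    0    0    0
  a   0    0    0    0    0    0
  e   0    0    1    1    1    1
  b   0    0    1    1    1    1
  e   0    0    1    1    1    1
  c   0    0    1    1    2    2
  e   0    0    1    1    2    2
LCS length = dp[6][5] = 2

2


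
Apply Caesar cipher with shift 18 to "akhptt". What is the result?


Caesar cipher: shift "akhptt" by 18
  'a' (pos 0) + 18 = pos 18 = 's'
  'k' (pos 10) + 18 = pos 2 = 'c'
  'h' (pos 7) + 18 = pos 25 = 'z'
  'p' (pos 15) + 18 = pos 7 = 'h'
  't' (pos 19) + 18 = pos 11 = 'l'
  't' (pos 19) + 18 = pos 11 = 'l'
Result: sczhll

sczhll


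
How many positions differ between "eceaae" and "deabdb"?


Comparing "eceaae" and "deabdb" position by position:
  Position 0: 'e' vs 'd' => DIFFER
  Position 1: 'c' vs 'e' => DIFFER
  Position 2: 'e' vs 'a' => DIFFER
  Position 3: 'a' vs 'b' => DIFFER
  Position 4: 'a' vs 'd' => DIFFER
  Position 5: 'e' vs 'b' => DIFFER
Positions that differ: 6

6


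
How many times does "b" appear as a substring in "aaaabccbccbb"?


Searching for "b" in "aaaabccbccbb"
Scanning each position:
  Position 0: "a" => no
  Position 1: "a" => no
  Position 2: "a" => no
  Position 3: "a" => no
  Position 4: "b" => MATCH
  Position 5: "c" => no
  Position 6: "c" => no
  Position 7: "b" => MATCH
  Position 8: "c" => no
  Position 9: "c" => no
  Position 10: "b" => MATCH
  Position 11: "b" => MATCH
Total occurrences: 4

4


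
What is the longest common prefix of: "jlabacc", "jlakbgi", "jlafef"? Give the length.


Words: jlabacc, jlakbgi, jlafef
  Position 0: all 'j' => match
  Position 1: all 'l' => match
  Position 2: all 'a' => match
  Position 3: ('b', 'k', 'f') => mismatch, stop
LCP = "jla" (length 3)

3


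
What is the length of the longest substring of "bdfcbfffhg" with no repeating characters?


Input: "bdfcbfffhg"
Sliding window (track last position of each char):
  Position 0 ('b'): window [0,0] length 1 -- new best
  Position 1 ('d'): window [0,1] length 2 -- new best
  Position 2 ('f'): window [0,2] length 3 -- new best
  Position 3 ('c'): window [0,3] length 4 -- new best
  Position 4 ('b'): repeat (last at 0), move window start to 1
  Position 4 ('b'): window [1,4] length 4
  Position 5 ('f'): repeat (last at 2), move window start to 3
  Position 5 ('f'): window [3,5] length 3
  Position 6 ('f'): repeat (last at 5), move window start to 6
  Position 6 ('f'): window [6,6] length 1
  Position 7 ('f'): repeat (last at 6), move window start to 7
  Position 7 ('f'): window [7,7] length 1
  Position 8 ('h'): window [7,8] length 2
  Position 9 ('g'): window [7,9] length 3
Longest substring with no repeats: "bdfc" with length 4

4


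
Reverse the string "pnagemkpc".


Input: pnagemkpc
Reading characters right to left:
  Position 8: 'c'
  Position 7: 'p'
  Position 6: 'k'
  Position 5: 'm'
  Position 4: 'e'
  Position 3: 'g'
  Position 2: 'a'
  Position 1: 'n'
  Position 0: 'p'
Reversed: cpkmeganp

cpkmeganp


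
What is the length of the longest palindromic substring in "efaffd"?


Input: "efaffd"
Checking substrings for palindromes:
  [1:4] "faf" (len 3) => palindrome
  [3:5] "ff" (len 2) => palindrome
Longest palindromic substring: "faf" with length 3

3


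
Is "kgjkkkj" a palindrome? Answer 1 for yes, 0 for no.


Input: kgjkkkj
Reversed: jkkkjgk
  Compare pos 0 ('k') with pos 6 ('j'): MISMATCH
  Compare pos 1 ('g') with pos 5 ('k'): MISMATCH
  Compare pos 2 ('j') with pos 4 ('k'): MISMATCH
Result: not a palindrome

0


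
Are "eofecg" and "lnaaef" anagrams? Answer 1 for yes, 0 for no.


Strings: "eofecg", "lnaaef"
Sorted first:  ceefgo
Sorted second: aaefln
Differ at position 0: 'c' vs 'a' => not anagrams

0


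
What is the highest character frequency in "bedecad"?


Input: bedecad
Character counts:
  'a': 1
  'b': 1
  'c': 1
  'd': 2
  'e': 2
Maximum frequency: 2

2


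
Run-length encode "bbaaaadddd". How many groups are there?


Input: bbaaaadddd
Scanning for consecutive runs:
  Group 1: 'b' x 2 (positions 0-1)
  Group 2: 'a' x 4 (positions 2-5)
  Group 3: 'd' x 4 (positions 6-9)
Total groups: 3

3


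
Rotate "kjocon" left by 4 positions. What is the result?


Input: "kjocon", rotate left by 4
First 4 characters: "kjoc"
Remaining characters: "on"
Concatenate remaining + first: "on" + "kjoc" = "onkjoc"

onkjoc


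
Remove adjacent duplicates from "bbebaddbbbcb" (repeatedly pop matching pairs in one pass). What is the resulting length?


Input: bbebaddbbbcb
Stack-based adjacent duplicate removal:
  Read 'b': push. Stack: b
  Read 'b': matches stack top 'b' => pop. Stack: (empty)
  Read 'e': push. Stack: e
  Read 'b': push. Stack: eb
  Read 'a': push. Stack: eba
  Read 'd': push. Stack: ebad
  Read 'd': matches stack top 'd' => pop. Stack: eba
  Read 'b': push. Stack: ebab
  Read 'b': matches stack top 'b' => pop. Stack: eba
  Read 'b': push. Stack: ebab
  Read 'c': push. Stack: ebabc
  Read 'b': push. Stack: ebabcb
Final stack: "ebabcb" (length 6)

6


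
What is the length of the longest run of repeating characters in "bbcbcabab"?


Input: "bbcbcabab"
Scanning for longest run:
  Position 1 ('b'): continues run of 'b', length=2
  Position 2 ('c'): new char, reset run to 1
  Position 3 ('b'): new char, reset run to 1
  Position 4 ('c'): new char, reset run to 1
  Position 5 ('a'): new char, reset run to 1
  Position 6 ('b'): new char, reset run to 1
  Position 7 ('a'): new char, reset run to 1
  Position 8 ('b'): new char, reset run to 1
Longest run: 'b' with length 2

2


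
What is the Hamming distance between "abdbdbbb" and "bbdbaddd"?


Comparing "abdbdbbb" and "bbdbaddd" position by position:
  Position 0: 'a' vs 'b' => differ
  Position 1: 'b' vs 'b' => same
  Position 2: 'd' vs 'd' => same
  Position 3: 'b' vs 'b' => same
  Position 4: 'd' vs 'a' => differ
  Position 5: 'b' vs 'd' => differ
  Position 6: 'b' vs 'd' => differ
  Position 7: 'b' vs 'd' => differ
Total differences (Hamming distance): 5

5


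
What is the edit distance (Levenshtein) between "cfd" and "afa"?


Computing edit distance: "cfd" -> "afa"
DP table:
           a    f    a
      0    1    2    3
  c   1    1    2    3
  f   2    2    1    2
  d   3    3    2    2
Edit distance = dp[3][3] = 2

2


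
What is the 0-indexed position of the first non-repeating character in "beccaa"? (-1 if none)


Input: beccaa
Character frequencies:
  'a': 2
  'b': 1
  'c': 2
  'e': 1
Scanning left to right for freq == 1:
  Position 0 ('b'): unique! => answer = 0

0


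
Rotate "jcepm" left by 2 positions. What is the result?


Input: "jcepm", rotate left by 2
First 2 characters: "jc"
Remaining characters: "epm"
Concatenate remaining + first: "epm" + "jc" = "epmjc"

epmjc


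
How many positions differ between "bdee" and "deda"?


Comparing "bdee" and "deda" position by position:
  Position 0: 'b' vs 'd' => DIFFER
  Position 1: 'd' vs 'e' => DIFFER
  Position 2: 'e' vs 'd' => DIFFER
  Position 3: 'e' vs 'a' => DIFFER
Positions that differ: 4

4


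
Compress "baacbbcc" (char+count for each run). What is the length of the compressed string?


Input: baacbbcc
Runs:
  'b' x 1 => "b1"
  'a' x 2 => "a2"
  'c' x 1 => "c1"
  'b' x 2 => "b2"
  'c' x 2 => "c2"
Compressed: "b1a2c1b2c2"
Compressed length: 10

10


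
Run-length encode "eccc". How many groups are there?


Input: eccc
Scanning for consecutive runs:
  Group 1: 'e' x 1 (positions 0-0)
  Group 2: 'c' x 3 (positions 1-3)
Total groups: 2

2


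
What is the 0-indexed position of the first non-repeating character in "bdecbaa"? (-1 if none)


Input: bdecbaa
Character frequencies:
  'a': 2
  'b': 2
  'c': 1
  'd': 1
  'e': 1
Scanning left to right for freq == 1:
  Position 0 ('b'): freq=2, skip
  Position 1 ('d'): unique! => answer = 1

1


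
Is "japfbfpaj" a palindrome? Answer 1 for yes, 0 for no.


Input: japfbfpaj
Reversed: japfbfpaj
  Compare pos 0 ('j') with pos 8 ('j'): match
  Compare pos 1 ('a') with pos 7 ('a'): match
  Compare pos 2 ('p') with pos 6 ('p'): match
  Compare pos 3 ('f') with pos 5 ('f'): match
Result: palindrome

1


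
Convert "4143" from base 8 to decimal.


Input: "4143" in base 8
Positional expansion:
  Digit '4' (value 4) x 8^3 = 2048
  Digit '1' (value 1) x 8^2 = 64
  Digit '4' (value 4) x 8^1 = 32
  Digit '3' (value 3) x 8^0 = 3
Sum = 2147

2147


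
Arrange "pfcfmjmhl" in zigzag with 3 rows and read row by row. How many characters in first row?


Zigzag "pfcfmjmhl" into 3 rows:
Placing characters:
  'p' => row 0
  'f' => row 1
  'c' => row 2
  'f' => row 1
  'm' => row 0
  'j' => row 1
  'm' => row 2
  'h' => row 1
  'l' => row 0
Rows:
  Row 0: "pml"
  Row 1: "ffjh"
  Row 2: "cm"
First row length: 3

3


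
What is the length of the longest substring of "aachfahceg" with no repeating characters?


Input: "aachfahceg"
Sliding window (track last position of each char):
  Position 0 ('a'): window [0,0] length 1 -- new best
  Position 1 ('a'): repeat (last at 0), move window start to 1
  Position 1 ('a'): window [1,1] length 1
  Position 2 ('c'): window [1,2] length 2 -- new best
  Position 3 ('h'): window [1,3] length 3 -- new best
  Position 4 ('f'): window [1,4] length 4 -- new best
  Position 5 ('a'): repeat (last at 1), move window start to 2
  Position 5 ('a'): window [2,5] length 4
  Position 6 ('h'): repeat (last at 3), move window start to 4
  Position 6 ('h'): window [4,6] length 3
  Position 7 ('c'): window [4,7] length 4
  Position 8 ('e'): window [4,8] length 5 -- new best
  Position 9 ('g'): window [4,9] length 6 -- new best
Longest substring with no repeats: "fahceg" with length 6

6


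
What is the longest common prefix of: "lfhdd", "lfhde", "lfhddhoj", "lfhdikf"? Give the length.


Words: lfhdd, lfhde, lfhddhoj, lfhdikf
  Position 0: all 'l' => match
  Position 1: all 'f' => match
  Position 2: all 'h' => match
  Position 3: all 'd' => match
  Position 4: ('d', 'e', 'd', 'i') => mismatch, stop
LCP = "lfhd" (length 4)

4


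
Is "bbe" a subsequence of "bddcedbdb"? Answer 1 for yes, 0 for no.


Check if "bbe" is a subsequence of "bddcedbdb"
Greedy scan:
  Position 0 ('b'): matches sub[0] = 'b'
  Position 1 ('d'): no match needed
  Position 2 ('d'): no match needed
  Position 3 ('c'): no match needed
  Position 4 ('e'): no match needed
  Position 5 ('d'): no match needed
  Position 6 ('b'): matches sub[1] = 'b'
  Position 7 ('d'): no match needed
  Position 8 ('b'): no match needed
Only matched 2/3 characters => not a subsequence

0


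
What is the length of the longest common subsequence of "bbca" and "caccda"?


LCS of "bbca" and "caccda"
DP table:
           c    a    c    c    d    a
      0    0    0    0    0    0    0
  b   0    0    0    0    0    0    0
  b   0    0    0    0    0    0    0
  c   0    1    1    1    1    1    1
  a   0    1    2    2    2    2    2
LCS length = dp[4][6] = 2

2


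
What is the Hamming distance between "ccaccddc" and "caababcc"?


Comparing "ccaccddc" and "caababcc" position by position:
  Position 0: 'c' vs 'c' => same
  Position 1: 'c' vs 'a' => differ
  Position 2: 'a' vs 'a' => same
  Position 3: 'c' vs 'b' => differ
  Position 4: 'c' vs 'a' => differ
  Position 5: 'd' vs 'b' => differ
  Position 6: 'd' vs 'c' => differ
  Position 7: 'c' vs 'c' => same
Total differences (Hamming distance): 5

5


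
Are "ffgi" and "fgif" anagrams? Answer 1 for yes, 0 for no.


Strings: "ffgi", "fgif"
Sorted first:  ffgi
Sorted second: ffgi
Sorted forms match => anagrams

1


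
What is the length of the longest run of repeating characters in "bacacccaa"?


Input: "bacacccaa"
Scanning for longest run:
  Position 1 ('a'): new char, reset run to 1
  Position 2 ('c'): new char, reset run to 1
  Position 3 ('a'): new char, reset run to 1
  Position 4 ('c'): new char, reset run to 1
  Position 5 ('c'): continues run of 'c', length=2
  Position 6 ('c'): continues run of 'c', length=3
  Position 7 ('a'): new char, reset run to 1
  Position 8 ('a'): continues run of 'a', length=2
Longest run: 'c' with length 3

3


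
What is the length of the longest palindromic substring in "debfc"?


Input: "debfc"
Checking substrings for palindromes:
  No multi-char palindromic substrings found
Longest palindromic substring: "d" with length 1

1


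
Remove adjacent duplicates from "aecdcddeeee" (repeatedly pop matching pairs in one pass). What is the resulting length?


Input: aecdcddeeee
Stack-based adjacent duplicate removal:
  Read 'a': push. Stack: a
  Read 'e': push. Stack: ae
  Read 'c': push. Stack: aec
  Read 'd': push. Stack: aecd
  Read 'c': push. Stack: aecdc
  Read 'd': push. Stack: aecdcd
  Read 'd': matches stack top 'd' => pop. Stack: aecdc
  Read 'e': push. Stack: aecdce
  Read 'e': matches stack top 'e' => pop. Stack: aecdc
  Read 'e': push. Stack: aecdce
  Read 'e': matches stack top 'e' => pop. Stack: aecdc
Final stack: "aecdc" (length 5)

5


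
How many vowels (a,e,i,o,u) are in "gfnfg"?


Input: gfnfg
Checking each character:
  'g' at position 0: consonant
  'f' at position 1: consonant
  'n' at position 2: consonant
  'f' at position 3: consonant
  'g' at position 4: consonant
Total vowels: 0

0


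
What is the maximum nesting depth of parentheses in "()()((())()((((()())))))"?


Input: "()()((())()((((()())))))"
Tracking depth:
  Position 0 '(': depth becomes 1
  Position 1 ')': depth becomes 0
  Position 2 '(': depth becomes 1
  Position 3 ')': depth becomes 0
  Position 4 '(': depth becomes 1
  Position 5 '(': depth becomes 2
  Position 6 '(': depth becomes 3
  Position 7 ')': depth becomes 2
  Position 8 ')': depth becomes 1
  Position 9 '(': depth becomes 2
  Position 10 ')': depth becomes 1
  Position 11 '(': depth becomes 2
  Position 12 '(': depth becomes 3
  Position 13 '(': depth becomes 4
  Position 14 '(': depth becomes 5
  Position 15 '(': depth becomes 6
  Position 16 ')': depth becomes 5
  Position 17 '(': depth becomes 6
  Position 18 ')': depth becomes 5
  Position 19 ')': depth becomes 4
  Position 20 ')': depth becomes 3
  Position 21 ')': depth becomes 2
  Position 22 ')': depth becomes 1
  Position 23 ')': depth becomes 0
Maximum depth reached: 6

6


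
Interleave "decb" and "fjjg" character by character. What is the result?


Interleaving "decb" and "fjjg":
  Position 0: 'd' from first, 'f' from second => "df"
  Position 1: 'e' from first, 'j' from second => "ej"
  Position 2: 'c' from first, 'j' from second => "cj"
  Position 3: 'b' from first, 'g' from second => "bg"
Result: dfejcjbg

dfejcjbg


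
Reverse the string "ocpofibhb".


Input: ocpofibhb
Reading characters right to left:
  Position 8: 'b'
  Position 7: 'h'
  Position 6: 'b'
  Position 5: 'i'
  Position 4: 'f'
  Position 3: 'o'
  Position 2: 'p'
  Position 1: 'c'
  Position 0: 'o'
Reversed: bhbifopco

bhbifopco


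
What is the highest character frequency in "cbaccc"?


Input: cbaccc
Character counts:
  'a': 1
  'b': 1
  'c': 4
Maximum frequency: 4

4


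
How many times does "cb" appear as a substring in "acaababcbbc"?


Searching for "cb" in "acaababcbbc"
Scanning each position:
  Position 0: "ac" => no
  Position 1: "ca" => no
  Position 2: "aa" => no
  Position 3: "ab" => no
  Position 4: "ba" => no
  Position 5: "ab" => no
  Position 6: "bc" => no
  Position 7: "cb" => MATCH
  Position 8: "bb" => no
  Position 9: "bc" => no
Total occurrences: 1

1


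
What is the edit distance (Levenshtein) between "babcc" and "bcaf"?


Computing edit distance: "babcc" -> "bcaf"
DP table:
           b    c    a    f
      0    1    2    3    4
  b   1    0    1    2    3
  a   2    1    1    1    2
  b   3    2    2    2    2
  c   4    3    2    3    3
  c   5    4    3    3    4
Edit distance = dp[5][4] = 4

4


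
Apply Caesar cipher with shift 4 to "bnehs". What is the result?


Caesar cipher: shift "bnehs" by 4
  'b' (pos 1) + 4 = pos 5 = 'f'
  'n' (pos 13) + 4 = pos 17 = 'r'
  'e' (pos 4) + 4 = pos 8 = 'i'
  'h' (pos 7) + 4 = pos 11 = 'l'
  's' (pos 18) + 4 = pos 22 = 'w'
Result: frilw

frilw


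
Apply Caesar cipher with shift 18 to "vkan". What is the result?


Caesar cipher: shift "vkan" by 18
  'v' (pos 21) + 18 = pos 13 = 'n'
  'k' (pos 10) + 18 = pos 2 = 'c'
  'a' (pos 0) + 18 = pos 18 = 's'
  'n' (pos 13) + 18 = pos 5 = 'f'
Result: ncsf

ncsf


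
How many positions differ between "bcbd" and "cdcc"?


Comparing "bcbd" and "cdcc" position by position:
  Position 0: 'b' vs 'c' => DIFFER
  Position 1: 'c' vs 'd' => DIFFER
  Position 2: 'b' vs 'c' => DIFFER
  Position 3: 'd' vs 'c' => DIFFER
Positions that differ: 4

4


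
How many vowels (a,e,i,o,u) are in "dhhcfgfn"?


Input: dhhcfgfn
Checking each character:
  'd' at position 0: consonant
  'h' at position 1: consonant
  'h' at position 2: consonant
  'c' at position 3: consonant
  'f' at position 4: consonant
  'g' at position 5: consonant
  'f' at position 6: consonant
  'n' at position 7: consonant
Total vowels: 0

0


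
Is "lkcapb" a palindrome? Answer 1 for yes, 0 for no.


Input: lkcapb
Reversed: bpackl
  Compare pos 0 ('l') with pos 5 ('b'): MISMATCH
  Compare pos 1 ('k') with pos 4 ('p'): MISMATCH
  Compare pos 2 ('c') with pos 3 ('a'): MISMATCH
Result: not a palindrome

0


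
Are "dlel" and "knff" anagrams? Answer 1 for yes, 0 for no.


Strings: "dlel", "knff"
Sorted first:  dell
Sorted second: ffkn
Differ at position 0: 'd' vs 'f' => not anagrams

0


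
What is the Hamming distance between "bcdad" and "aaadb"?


Comparing "bcdad" and "aaadb" position by position:
  Position 0: 'b' vs 'a' => differ
  Position 1: 'c' vs 'a' => differ
  Position 2: 'd' vs 'a' => differ
  Position 3: 'a' vs 'd' => differ
  Position 4: 'd' vs 'b' => differ
Total differences (Hamming distance): 5

5


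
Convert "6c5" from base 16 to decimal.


Input: "6c5" in base 16
Positional expansion:
  Digit '6' (value 6) x 16^2 = 1536
  Digit 'c' (value 12) x 16^1 = 192
  Digit '5' (value 5) x 16^0 = 5
Sum = 1733

1733


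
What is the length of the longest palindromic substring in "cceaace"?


Input: "cceaace"
Checking substrings for palindromes:
  [0:2] "cc" (len 2) => palindrome
  [3:5] "aa" (len 2) => palindrome
Longest palindromic substring: "cc" with length 2

2


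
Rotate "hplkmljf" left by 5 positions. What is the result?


Input: "hplkmljf", rotate left by 5
First 5 characters: "hplkm"
Remaining characters: "ljf"
Concatenate remaining + first: "ljf" + "hplkm" = "ljfhplkm"

ljfhplkm


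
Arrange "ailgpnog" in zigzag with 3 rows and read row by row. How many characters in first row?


Zigzag "ailgpnog" into 3 rows:
Placing characters:
  'a' => row 0
  'i' => row 1
  'l' => row 2
  'g' => row 1
  'p' => row 0
  'n' => row 1
  'o' => row 2
  'g' => row 1
Rows:
  Row 0: "ap"
  Row 1: "igng"
  Row 2: "lo"
First row length: 2

2
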